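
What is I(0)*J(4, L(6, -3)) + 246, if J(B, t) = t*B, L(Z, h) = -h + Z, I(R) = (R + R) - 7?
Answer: -6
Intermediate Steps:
I(R) = -7 + 2*R (I(R) = 2*R - 7 = -7 + 2*R)
L(Z, h) = Z - h
J(B, t) = B*t
I(0)*J(4, L(6, -3)) + 246 = (-7 + 2*0)*(4*(6 - 1*(-3))) + 246 = (-7 + 0)*(4*(6 + 3)) + 246 = -28*9 + 246 = -7*36 + 246 = -252 + 246 = -6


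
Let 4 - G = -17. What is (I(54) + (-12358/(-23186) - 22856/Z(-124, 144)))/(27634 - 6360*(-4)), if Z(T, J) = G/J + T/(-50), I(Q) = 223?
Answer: -154898985741/969384482591 ≈ -0.15979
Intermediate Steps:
G = 21 (G = 4 - 1*(-17) = 4 + 17 = 21)
Z(T, J) = 21/J - T/50 (Z(T, J) = 21/J + T/(-50) = 21/J + T*(-1/50) = 21/J - T/50)
(I(54) + (-12358/(-23186) - 22856/Z(-124, 144)))/(27634 - 6360*(-4)) = (223 + (-12358/(-23186) - 22856/(21/144 - 1/50*(-124))))/(27634 - 6360*(-4)) = (223 + (-12358*(-1/23186) - 22856/(21*(1/144) + 62/25)))/(27634 + 25440) = (223 + (6179/11593 - 22856/(7/48 + 62/25)))/53074 = (223 + (6179/11593 - 22856/3151/1200))*(1/53074) = (223 + (6179/11593 - 22856*1200/3151))*(1/53074) = (223 + (6179/11593 - 27427200/3151))*(1/53074) = (223 - 317944059571/36529543)*(1/53074) = -309797971482/36529543*1/53074 = -154898985741/969384482591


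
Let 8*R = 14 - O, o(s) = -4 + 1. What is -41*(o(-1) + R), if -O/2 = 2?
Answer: 123/4 ≈ 30.750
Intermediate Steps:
O = -4 (O = -2*2 = -4)
o(s) = -3
R = 9/4 (R = (14 - 1*(-4))/8 = (14 + 4)/8 = (⅛)*18 = 9/4 ≈ 2.2500)
-41*(o(-1) + R) = -41*(-3 + 9/4) = -41*(-¾) = 123/4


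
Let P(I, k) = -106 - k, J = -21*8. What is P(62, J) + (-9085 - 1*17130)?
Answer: -26153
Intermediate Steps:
J = -168
P(62, J) + (-9085 - 1*17130) = (-106 - 1*(-168)) + (-9085 - 1*17130) = (-106 + 168) + (-9085 - 17130) = 62 - 26215 = -26153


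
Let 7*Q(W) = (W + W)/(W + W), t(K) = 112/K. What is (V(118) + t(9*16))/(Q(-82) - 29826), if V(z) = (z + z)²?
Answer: -3508897/1879029 ≈ -1.8674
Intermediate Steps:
V(z) = 4*z² (V(z) = (2*z)² = 4*z²)
Q(W) = ⅐ (Q(W) = ((W + W)/(W + W))/7 = ((2*W)/((2*W)))/7 = ((2*W)*(1/(2*W)))/7 = (⅐)*1 = ⅐)
(V(118) + t(9*16))/(Q(-82) - 29826) = (4*118² + 112/((9*16)))/(⅐ - 29826) = (4*13924 + 112/144)/(-208781/7) = (55696 + 112*(1/144))*(-7/208781) = (55696 + 7/9)*(-7/208781) = (501271/9)*(-7/208781) = -3508897/1879029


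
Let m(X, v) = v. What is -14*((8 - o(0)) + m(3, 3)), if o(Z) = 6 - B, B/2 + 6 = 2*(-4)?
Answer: 322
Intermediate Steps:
B = -28 (B = -12 + 2*(2*(-4)) = -12 + 2*(-8) = -12 - 16 = -28)
o(Z) = 34 (o(Z) = 6 - 1*(-28) = 6 + 28 = 34)
-14*((8 - o(0)) + m(3, 3)) = -14*((8 - 1*34) + 3) = -14*((8 - 34) + 3) = -14*(-26 + 3) = -14*(-23) = 322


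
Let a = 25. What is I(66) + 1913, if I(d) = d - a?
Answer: 1954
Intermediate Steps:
I(d) = -25 + d (I(d) = d - 1*25 = d - 25 = -25 + d)
I(66) + 1913 = (-25 + 66) + 1913 = 41 + 1913 = 1954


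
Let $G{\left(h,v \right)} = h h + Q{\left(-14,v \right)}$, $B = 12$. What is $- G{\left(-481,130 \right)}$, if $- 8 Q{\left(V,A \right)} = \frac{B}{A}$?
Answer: $- \frac{60153857}{260} \approx -2.3136 \cdot 10^{5}$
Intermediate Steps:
$Q{\left(V,A \right)} = - \frac{3}{2 A}$ ($Q{\left(V,A \right)} = - \frac{12 \frac{1}{A}}{8} = - \frac{3}{2 A}$)
$G{\left(h,v \right)} = h^{2} - \frac{3}{2 v}$ ($G{\left(h,v \right)} = h h - \frac{3}{2 v} = h^{2} - \frac{3}{2 v}$)
$- G{\left(-481,130 \right)} = - (\left(-481\right)^{2} - \frac{3}{2 \cdot 130}) = - (231361 - \frac{3}{260}) = \left(-1\right) \frac{60153857}{260} = - \frac{60153857}{260}$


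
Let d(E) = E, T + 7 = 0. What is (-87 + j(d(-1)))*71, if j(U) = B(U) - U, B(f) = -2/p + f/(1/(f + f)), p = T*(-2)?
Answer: -41819/7 ≈ -5974.1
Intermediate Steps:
T = -7 (T = -7 + 0 = -7)
p = 14 (p = -7*(-2) = 14)
B(f) = -⅐ + 2*f² (B(f) = -2/14 + f/(1/(f + f)) = -2*1/14 + f/(1/(2*f)) = -⅐ + f/((1/(2*f))) = -⅐ + f*(2*f) = -⅐ + 2*f²)
j(U) = -⅐ - U + 2*U² (j(U) = (-⅐ + 2*U²) - U = -⅐ - U + 2*U²)
(-87 + j(d(-1)))*71 = (-87 + (-⅐ - 1*(-1) + 2*(-1)²))*71 = (-87 + (-⅐ + 1 + 2*1))*71 = (-87 + (-⅐ + 1 + 2))*71 = (-87 + 20/7)*71 = -589/7*71 = -41819/7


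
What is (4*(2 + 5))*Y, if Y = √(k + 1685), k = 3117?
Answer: 1372*√2 ≈ 1940.3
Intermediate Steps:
Y = 49*√2 (Y = √(3117 + 1685) = √4802 = 49*√2 ≈ 69.297)
(4*(2 + 5))*Y = (4*(2 + 5))*(49*√2) = (4*7)*(49*√2) = 28*(49*√2) = 1372*√2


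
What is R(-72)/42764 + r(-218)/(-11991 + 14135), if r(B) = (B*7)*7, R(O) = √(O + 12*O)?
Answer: -5341/1072 + 3*I*√26/21382 ≈ -4.9823 + 0.00071542*I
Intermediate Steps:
R(O) = √13*√O (R(O) = √(13*O) = √13*√O)
r(B) = 49*B (r(B) = (7*B)*7 = 49*B)
R(-72)/42764 + r(-218)/(-11991 + 14135) = (√13*√(-72))/42764 + (49*(-218))/(-11991 + 14135) = (√13*(6*I*√2))*(1/42764) - 10682/2144 = (6*I*√26)*(1/42764) - 10682*1/2144 = 3*I*√26/21382 - 5341/1072 = -5341/1072 + 3*I*√26/21382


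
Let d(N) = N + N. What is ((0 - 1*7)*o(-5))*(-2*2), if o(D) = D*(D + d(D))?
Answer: 2100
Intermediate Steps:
d(N) = 2*N
o(D) = 3*D**2 (o(D) = D*(D + 2*D) = D*(3*D) = 3*D**2)
((0 - 1*7)*o(-5))*(-2*2) = ((0 - 1*7)*(3*(-5)**2))*(-2*2) = ((0 - 7)*(3*25))*(-4) = -7*75*(-4) = -525*(-4) = 2100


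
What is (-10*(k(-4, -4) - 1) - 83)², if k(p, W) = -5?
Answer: 529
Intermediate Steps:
(-10*(k(-4, -4) - 1) - 83)² = (-10*(-5 - 1) - 83)² = (-10*(-6) - 83)² = (60 - 83)² = (-23)² = 529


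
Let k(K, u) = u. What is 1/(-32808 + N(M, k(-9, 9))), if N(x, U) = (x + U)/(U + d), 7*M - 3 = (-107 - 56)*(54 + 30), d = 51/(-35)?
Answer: -44/1454907 ≈ -3.0242e-5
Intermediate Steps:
d = -51/35 (d = 51*(-1/35) = -51/35 ≈ -1.4571)
M = -13689/7 (M = 3/7 + ((-107 - 56)*(54 + 30))/7 = 3/7 + (-163*84)/7 = 3/7 + (1/7)*(-13692) = 3/7 - 1956 = -13689/7 ≈ -1955.6)
N(x, U) = (U + x)/(-51/35 + U) (N(x, U) = (x + U)/(U - 51/35) = (U + x)/(-51/35 + U))
1/(-32808 + N(M, k(-9, 9))) = 1/(-32808 + 35*(9 - 13689/7)/(-51 + 35*9)) = 1/(-32808 + 35*(-13626/7)/(-51 + 315)) = 1/(-32808 + 35*(-13626/7)/264) = 1/(-32808 + 35*(1/264)*(-13626/7)) = 1/(-32808 - 11355/44) = 1/(-1454907/44) = -44/1454907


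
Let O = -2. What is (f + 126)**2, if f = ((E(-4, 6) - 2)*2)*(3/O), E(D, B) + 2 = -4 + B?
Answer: 17424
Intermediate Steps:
E(D, B) = -6 + B (E(D, B) = -2 + (-4 + B) = -6 + B)
f = 6 (f = (((-6 + 6) - 2)*2)*(3/(-2)) = ((0 - 2)*2)*(3*(-1/2)) = -2*2*(-3/2) = -4*(-3/2) = 6)
(f + 126)**2 = (6 + 126)**2 = 132**2 = 17424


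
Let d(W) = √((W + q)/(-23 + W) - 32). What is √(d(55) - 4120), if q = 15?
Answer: √(-16480 + 3*I*√53)/2 ≈ 0.042532 + 64.187*I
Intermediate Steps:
d(W) = √(-32 + (15 + W)/(-23 + W)) (d(W) = √((W + 15)/(-23 + W) - 32) = √((15 + W)/(-23 + W) - 32) = √(-32 + (15 + W)/(-23 + W)))
√(d(55) - 4120) = √(√((751 - 31*55)/(-23 + 55)) - 4120) = √(√((751 - 1705)/32) - 4120) = √(√((1/32)*(-954)) - 4120) = √(√(-477/16) - 4120) = √(3*I*√53/4 - 4120) = √(-4120 + 3*I*√53/4)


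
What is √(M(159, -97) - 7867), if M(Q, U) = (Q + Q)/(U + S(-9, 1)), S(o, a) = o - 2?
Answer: 49*I*√118/6 ≈ 88.713*I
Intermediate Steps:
S(o, a) = -2 + o
M(Q, U) = 2*Q/(-11 + U) (M(Q, U) = (Q + Q)/(U + (-2 - 9)) = (2*Q)/(U - 11) = (2*Q)/(-11 + U) = 2*Q/(-11 + U))
√(M(159, -97) - 7867) = √(2*159/(-11 - 97) - 7867) = √(2*159/(-108) - 7867) = √(2*159*(-1/108) - 7867) = √(-53/18 - 7867) = √(-141659/18) = 49*I*√118/6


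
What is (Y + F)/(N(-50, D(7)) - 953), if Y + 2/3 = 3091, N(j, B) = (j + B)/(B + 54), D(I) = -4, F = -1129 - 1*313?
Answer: -123625/71556 ≈ -1.7277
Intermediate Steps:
F = -1442 (F = -1129 - 313 = -1442)
N(j, B) = (B + j)/(54 + B)
Y = 9271/3 (Y = -⅔ + 3091 = 9271/3 ≈ 3090.3)
(Y + F)/(N(-50, D(7)) - 953) = (9271/3 - 1442)/((-4 - 50)/(54 - 4) - 953) = 4945/(3*(-54/50 - 953)) = 4945/(3*((1/50)*(-54) - 953)) = 4945/(3*(-27/25 - 953)) = 4945/(3*(-23852/25)) = (4945/3)*(-25/23852) = -123625/71556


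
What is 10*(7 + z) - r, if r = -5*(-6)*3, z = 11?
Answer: 90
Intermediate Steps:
r = 90 (r = 30*3 = 90)
10*(7 + z) - r = 10*(7 + 11) - 1*90 = 10*18 - 90 = 180 - 90 = 90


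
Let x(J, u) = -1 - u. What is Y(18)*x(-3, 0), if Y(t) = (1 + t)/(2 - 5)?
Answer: 19/3 ≈ 6.3333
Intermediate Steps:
Y(t) = -⅓ - t/3 (Y(t) = (1 + t)/(-3) = (1 + t)*(-⅓) = -⅓ - t/3)
Y(18)*x(-3, 0) = (-⅓ - ⅓*18)*(-1 - 1*0) = (-⅓ - 6)*(-1 + 0) = -19/3*(-1) = 19/3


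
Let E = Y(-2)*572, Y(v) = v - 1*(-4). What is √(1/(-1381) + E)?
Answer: √2181790803/1381 ≈ 33.823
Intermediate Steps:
Y(v) = 4 + v (Y(v) = v + 4 = 4 + v)
E = 1144 (E = (4 - 2)*572 = 2*572 = 1144)
√(1/(-1381) + E) = √(1/(-1381) + 1144) = √(-1/1381 + 1144) = √(1579863/1381) = √2181790803/1381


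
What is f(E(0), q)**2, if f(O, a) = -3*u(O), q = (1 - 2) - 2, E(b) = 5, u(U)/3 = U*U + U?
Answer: 72900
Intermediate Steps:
u(U) = 3*U + 3*U**2 (u(U) = 3*(U*U + U) = 3*(U**2 + U) = 3*(U + U**2) = 3*U + 3*U**2)
q = -3 (q = -1 - 2 = -3)
f(O, a) = -9*O*(1 + O)
f(E(0), q)**2 = (-9*5*(1 + 5))**2 = (-9*5*6)**2 = (-270)**2 = 72900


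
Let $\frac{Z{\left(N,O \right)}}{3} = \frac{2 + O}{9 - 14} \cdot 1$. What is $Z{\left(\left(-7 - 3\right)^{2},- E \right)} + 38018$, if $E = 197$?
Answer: $38135$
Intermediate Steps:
$Z{\left(N,O \right)} = - \frac{6}{5} - \frac{3 O}{5}$ ($Z{\left(N,O \right)} = 3 \frac{2 + O}{9 - 14} \cdot 1 = 3 \frac{2 + O}{-5} \cdot 1 = 3 \left(2 + O\right) \left(- \frac{1}{5}\right) 1 = 3 \left(- \frac{2}{5} - \frac{O}{5}\right) 1 = 3 \left(- \frac{2}{5} - \frac{O}{5}\right) = - \frac{6}{5} - \frac{3 O}{5}$)
$Z{\left(\left(-7 - 3\right)^{2},- E \right)} + 38018 = \left(- \frac{6}{5} - \frac{3 \left(\left(-1\right) 197\right)}{5}\right) + 38018 = \left(- \frac{6}{5} - - \frac{591}{5}\right) + 38018 = \left(- \frac{6}{5} + \frac{591}{5}\right) + 38018 = 117 + 38018 = 38135$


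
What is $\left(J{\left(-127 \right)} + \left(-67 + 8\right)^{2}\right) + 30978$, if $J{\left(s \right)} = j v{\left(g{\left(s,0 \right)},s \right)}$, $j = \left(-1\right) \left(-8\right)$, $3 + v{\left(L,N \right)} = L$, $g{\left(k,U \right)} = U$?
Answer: $34435$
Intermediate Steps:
$v{\left(L,N \right)} = -3 + L$
$j = 8$
$J{\left(s \right)} = -24$ ($J{\left(s \right)} = 8 \left(-3 + 0\right) = 8 \left(-3\right) = -24$)
$\left(J{\left(-127 \right)} + \left(-67 + 8\right)^{2}\right) + 30978 = \left(-24 + \left(-67 + 8\right)^{2}\right) + 30978 = \left(-24 + \left(-59\right)^{2}\right) + 30978 = \left(-24 + 3481\right) + 30978 = 3457 + 30978 = 34435$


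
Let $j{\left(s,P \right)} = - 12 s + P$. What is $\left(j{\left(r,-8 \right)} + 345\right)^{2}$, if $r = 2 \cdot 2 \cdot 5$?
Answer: $9409$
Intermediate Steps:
$r = 20$ ($r = 4 \cdot 5 = 20$)
$j{\left(s,P \right)} = P - 12 s$
$\left(j{\left(r,-8 \right)} + 345\right)^{2} = \left(\left(-8 - 240\right) + 345\right)^{2} = \left(-248 + 345\right)^{2} = 97^{2} = 9409$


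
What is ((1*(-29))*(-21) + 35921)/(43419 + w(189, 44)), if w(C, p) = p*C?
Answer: 7306/10347 ≈ 0.70610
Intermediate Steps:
w(C, p) = C*p
((1*(-29))*(-21) + 35921)/(43419 + w(189, 44)) = ((1*(-29))*(-21) + 35921)/(43419 + 189*44) = (-29*(-21) + 35921)/(43419 + 8316) = (609 + 35921)/51735 = 36530*(1/51735) = 7306/10347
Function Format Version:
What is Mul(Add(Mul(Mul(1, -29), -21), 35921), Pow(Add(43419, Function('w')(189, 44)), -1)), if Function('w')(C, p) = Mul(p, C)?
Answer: Rational(7306, 10347) ≈ 0.70610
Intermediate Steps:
Function('w')(C, p) = Mul(C, p)
Mul(Add(Mul(Mul(1, -29), -21), 35921), Pow(Add(43419, Function('w')(189, 44)), -1)) = Mul(Add(Mul(Mul(1, -29), -21), 35921), Pow(Add(43419, Mul(189, 44)), -1)) = Mul(Add(Mul(-29, -21), 35921), Pow(Add(43419, 8316), -1)) = Mul(Add(609, 35921), Pow(51735, -1)) = Mul(36530, Rational(1, 51735)) = Rational(7306, 10347)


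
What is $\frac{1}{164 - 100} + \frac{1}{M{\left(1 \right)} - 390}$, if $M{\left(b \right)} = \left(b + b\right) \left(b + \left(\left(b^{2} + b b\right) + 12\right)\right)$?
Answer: $\frac{37}{2880} \approx 0.012847$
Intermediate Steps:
$M{\left(b \right)} = 2 b \left(12 + b + 2 b^{2}\right)$ ($M{\left(b \right)} = 2 b \left(b + \left(\left(b^{2} + b^{2}\right) + 12\right)\right) = 2 b \left(b + \left(2 b^{2} + 12\right)\right) = 2 b \left(b + \left(12 + 2 b^{2}\right)\right) = 2 b \left(12 + b + 2 b^{2}\right)$)
$\frac{1}{164 - 100} + \frac{1}{M{\left(1 \right)} - 390} = \frac{1}{164 - 100} + \frac{1}{2 \cdot 1 \left(12 + 1 + 2 \cdot 1^{2}\right) - 390} = \frac{1}{64} + \frac{1}{2 \cdot 1 \left(12 + 1 + 2 \cdot 1\right) - 390} = \frac{1}{64} + \frac{1}{2 \cdot 1 \left(12 + 1 + 2\right) - 390} = \frac{1}{64} + \frac{1}{2 \cdot 1 \cdot 15 - 390} = \frac{1}{64} + \frac{1}{30 - 390} = \frac{1}{64} + \frac{1}{-360} = \frac{1}{64} - \frac{1}{360} = \frac{37}{2880}$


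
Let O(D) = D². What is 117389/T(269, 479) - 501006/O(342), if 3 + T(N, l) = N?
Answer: 29818025/68229 ≈ 437.03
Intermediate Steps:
T(N, l) = -3 + N
117389/T(269, 479) - 501006/O(342) = 117389/(-3 + 269) - 501006/(342²) = 117389/266 - 501006/116964 = 117389*(1/266) - 501006*1/116964 = 117389/266 - 83501/19494 = 29818025/68229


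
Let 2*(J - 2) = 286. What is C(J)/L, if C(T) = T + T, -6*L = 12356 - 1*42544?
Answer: 435/7547 ≈ 0.057639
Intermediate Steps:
L = 15094/3 (L = -(12356 - 1*42544)/6 = -(12356 - 42544)/6 = -1/6*(-30188) = 15094/3 ≈ 5031.3)
J = 145 (J = 2 + (1/2)*286 = 2 + 143 = 145)
C(T) = 2*T
C(J)/L = (2*145)/(15094/3) = 290*(3/15094) = 435/7547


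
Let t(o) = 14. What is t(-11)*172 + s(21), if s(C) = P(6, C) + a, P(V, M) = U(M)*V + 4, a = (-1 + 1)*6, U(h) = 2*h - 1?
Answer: 2658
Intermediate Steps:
U(h) = -1 + 2*h
a = 0 (a = 0*6 = 0)
P(V, M) = 4 + V*(-1 + 2*M) (P(V, M) = (-1 + 2*M)*V + 4 = V*(-1 + 2*M) + 4 = 4 + V*(-1 + 2*M))
s(C) = -2 + 12*C (s(C) = (4 + 6*(-1 + 2*C)) + 0 = (4 + (-6 + 12*C)) + 0 = (-2 + 12*C) + 0 = -2 + 12*C)
t(-11)*172 + s(21) = 14*172 + (-2 + 12*21) = 2408 + (-2 + 252) = 2408 + 250 = 2658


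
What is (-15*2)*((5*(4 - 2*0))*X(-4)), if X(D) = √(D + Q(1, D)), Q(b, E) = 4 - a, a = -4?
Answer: -1200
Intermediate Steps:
Q(b, E) = 8 (Q(b, E) = 4 - 1*(-4) = 4 + 4 = 8)
X(D) = √(8 + D) (X(D) = √(D + 8) = √(8 + D))
(-15*2)*((5*(4 - 2*0))*X(-4)) = (-15*2)*((5*(4 - 2*0))*√(8 - 4)) = -30*5*(4 + 0)*√4 = -30*5*4*2 = -600*2 = -30*40 = -1200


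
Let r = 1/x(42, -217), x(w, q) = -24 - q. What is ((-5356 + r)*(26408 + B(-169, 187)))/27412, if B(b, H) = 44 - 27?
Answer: -3902243925/755788 ≈ -5163.1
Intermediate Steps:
B(b, H) = 17
r = 1/193 (r = 1/(-24 - 1*(-217)) = 1/(-24 + 217) = 1/193 ≈ 0.0051813)
((-5356 + r)*(26408 + B(-169, 187)))/27412 = ((-5356 + 1/193)*(26408 + 17))/27412 = -1033707/193*26425*(1/27412) = -27315707475/193*1/27412 = -3902243925/755788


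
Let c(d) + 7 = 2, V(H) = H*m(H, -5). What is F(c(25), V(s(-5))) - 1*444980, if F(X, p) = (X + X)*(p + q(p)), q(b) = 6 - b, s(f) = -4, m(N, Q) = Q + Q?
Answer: -445040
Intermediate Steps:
m(N, Q) = 2*Q
V(H) = -10*H (V(H) = H*(2*(-5)) = H*(-10) = -10*H)
c(d) = -5 (c(d) = -7 + 2 = -5)
F(X, p) = 12*X (F(X, p) = (X + X)*(p + (6 - p)) = (2*X)*6 = 12*X)
F(c(25), V(s(-5))) - 1*444980 = 12*(-5) - 1*444980 = -60 - 444980 = -445040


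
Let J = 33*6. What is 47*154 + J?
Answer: 7436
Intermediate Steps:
J = 198
47*154 + J = 47*154 + 198 = 7238 + 198 = 7436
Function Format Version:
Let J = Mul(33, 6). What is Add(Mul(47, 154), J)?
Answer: 7436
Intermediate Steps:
J = 198
Add(Mul(47, 154), J) = Add(Mul(47, 154), 198) = Add(7238, 198) = 7436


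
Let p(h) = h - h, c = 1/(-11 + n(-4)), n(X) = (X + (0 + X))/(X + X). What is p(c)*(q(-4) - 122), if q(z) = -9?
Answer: 0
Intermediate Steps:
n(X) = 1 (n(X) = (X + X)/((2*X)) = (2*X)*(1/(2*X)) = 1)
c = -⅒ (c = 1/(-11 + 1) = 1/(-10) = -⅒ ≈ -0.10000)
p(h) = 0
p(c)*(q(-4) - 122) = 0*(-9 - 122) = 0*(-131) = 0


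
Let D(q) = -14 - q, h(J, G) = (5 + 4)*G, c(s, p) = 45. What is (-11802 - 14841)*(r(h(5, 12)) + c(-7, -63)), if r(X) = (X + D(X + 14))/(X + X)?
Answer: -21518663/18 ≈ -1.1955e+6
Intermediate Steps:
h(J, G) = 9*G
r(X) = -14/X (r(X) = (X + (-14 - (X + 14)))/(X + X) = (X + (-14 - (14 + X)))/((2*X)) = (X + (-14 + (-14 - X)))*(1/(2*X)) = (X + (-28 - X))*(1/(2*X)) = -14/X)
(-11802 - 14841)*(r(h(5, 12)) + c(-7, -63)) = (-11802 - 14841)*(-14/(9*12) + 45) = -26643*(-14/108 + 45) = -26643*(-14*1/108 + 45) = -26643*(-7/54 + 45) = -26643*2423/54 = -21518663/18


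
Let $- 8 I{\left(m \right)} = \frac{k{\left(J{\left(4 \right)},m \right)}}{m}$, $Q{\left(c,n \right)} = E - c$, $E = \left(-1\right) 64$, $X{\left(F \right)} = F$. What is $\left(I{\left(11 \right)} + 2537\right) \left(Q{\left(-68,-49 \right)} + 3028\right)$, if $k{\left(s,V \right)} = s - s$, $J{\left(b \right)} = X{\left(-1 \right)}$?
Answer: $7692184$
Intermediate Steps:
$J{\left(b \right)} = -1$
$k{\left(s,V \right)} = 0$
$E = -64$
$Q{\left(c,n \right)} = -64 - c$
$I{\left(m \right)} = 0$ ($I{\left(m \right)} = - \frac{0 \frac{1}{m}}{8} = \left(- \frac{1}{8}\right) 0 = 0$)
$\left(I{\left(11 \right)} + 2537\right) \left(Q{\left(-68,-49 \right)} + 3028\right) = \left(0 + 2537\right) \left(\left(-64 - -68\right) + 3028\right) = 2537 \left(\left(-64 + 68\right) + 3028\right) = 2537 \left(4 + 3028\right) = 2537 \cdot 3032 = 7692184$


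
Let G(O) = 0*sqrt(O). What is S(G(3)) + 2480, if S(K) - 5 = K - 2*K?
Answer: 2485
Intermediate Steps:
G(O) = 0
S(K) = 5 - K (S(K) = 5 + (K - 2*K) = 5 - K)
S(G(3)) + 2480 = (5 - 1*0) + 2480 = (5 + 0) + 2480 = 5 + 2480 = 2485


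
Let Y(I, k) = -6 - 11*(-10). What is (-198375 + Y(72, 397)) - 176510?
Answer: -374781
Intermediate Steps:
Y(I, k) = 104 (Y(I, k) = -6 + 110 = 104)
(-198375 + Y(72, 397)) - 176510 = (-198375 + 104) - 176510 = -198271 - 176510 = -374781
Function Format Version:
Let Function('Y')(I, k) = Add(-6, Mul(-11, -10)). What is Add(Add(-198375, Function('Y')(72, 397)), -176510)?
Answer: -374781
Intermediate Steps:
Function('Y')(I, k) = 104 (Function('Y')(I, k) = Add(-6, 110) = 104)
Add(Add(-198375, Function('Y')(72, 397)), -176510) = Add(Add(-198375, 104), -176510) = Add(-198271, -176510) = -374781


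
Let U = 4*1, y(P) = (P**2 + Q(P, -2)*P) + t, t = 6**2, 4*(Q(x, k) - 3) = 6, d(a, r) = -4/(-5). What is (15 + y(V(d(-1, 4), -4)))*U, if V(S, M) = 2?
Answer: 256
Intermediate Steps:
d(a, r) = 4/5 (d(a, r) = -4*(-1/5) = 4/5)
Q(x, k) = 9/2 (Q(x, k) = 3 + (1/4)*6 = 3 + 3/2 = 9/2)
t = 36
y(P) = 36 + P**2 + 9*P/2 (y(P) = (P**2 + 9*P/2) + 36 = 36 + P**2 + 9*P/2)
U = 4
(15 + y(V(d(-1, 4), -4)))*U = (15 + (36 + 2**2 + (9/2)*2))*4 = (15 + (36 + 4 + 9))*4 = (15 + 49)*4 = 64*4 = 256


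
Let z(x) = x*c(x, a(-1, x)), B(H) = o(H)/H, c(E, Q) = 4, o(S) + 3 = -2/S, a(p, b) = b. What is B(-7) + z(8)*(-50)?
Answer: -78381/49 ≈ -1599.6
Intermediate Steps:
o(S) = -3 - 2/S
B(H) = (-3 - 2/H)/H
z(x) = 4*x (z(x) = x*4 = 4*x)
B(-7) + z(8)*(-50) = (-2 - 3*(-7))/(-7)² + (4*8)*(-50) = (-2 + 21)/49 + 32*(-50) = (1/49)*19 - 1600 = 19/49 - 1600 = -78381/49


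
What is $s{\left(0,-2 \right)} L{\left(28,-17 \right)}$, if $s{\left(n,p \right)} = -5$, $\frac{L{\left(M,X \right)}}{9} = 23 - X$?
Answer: $-1800$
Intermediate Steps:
$L{\left(M,X \right)} = 207 - 9 X$ ($L{\left(M,X \right)} = 9 \left(23 - X\right) = 207 - 9 X$)
$s{\left(0,-2 \right)} L{\left(28,-17 \right)} = - 5 \left(207 - -153\right) = - 5 \left(207 + 153\right) = \left(-5\right) 360 = -1800$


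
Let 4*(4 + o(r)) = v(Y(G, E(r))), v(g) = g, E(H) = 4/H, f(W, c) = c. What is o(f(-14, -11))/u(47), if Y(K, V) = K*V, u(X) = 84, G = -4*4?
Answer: -1/33 ≈ -0.030303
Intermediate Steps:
G = -16
o(r) = -4 - 16/r (o(r) = -4 + (-64/r)/4 = -4 - 16/r)
o(f(-14, -11))/u(47) = (-4 - 16/(-11))/84 = (-4 - 16*(-1/11))*(1/84) = (-4 + 16/11)*(1/84) = -28/11*1/84 = -1/33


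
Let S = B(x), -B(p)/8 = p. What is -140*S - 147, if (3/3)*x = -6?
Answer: -6867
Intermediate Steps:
x = -6
B(p) = -8*p
S = 48 (S = -8*(-6) = 48)
-140*S - 147 = -140*48 - 147 = -6720 - 147 = -6867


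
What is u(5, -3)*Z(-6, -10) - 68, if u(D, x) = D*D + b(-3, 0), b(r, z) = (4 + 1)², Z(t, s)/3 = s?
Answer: -1568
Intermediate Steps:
Z(t, s) = 3*s
b(r, z) = 25 (b(r, z) = 5² = 25)
u(D, x) = 25 + D² (u(D, x) = D*D + 25 = D² + 25 = 25 + D²)
u(5, -3)*Z(-6, -10) - 68 = (25 + 5²)*(3*(-10)) - 68 = (25 + 25)*(-30) - 68 = 50*(-30) - 68 = -1500 - 68 = -1568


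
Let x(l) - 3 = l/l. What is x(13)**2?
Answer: 16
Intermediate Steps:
x(l) = 4 (x(l) = 3 + l/l = 3 + 1 = 4)
x(13)**2 = 4**2 = 16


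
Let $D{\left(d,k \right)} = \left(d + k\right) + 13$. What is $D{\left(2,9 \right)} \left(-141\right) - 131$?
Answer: $-3515$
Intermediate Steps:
$D{\left(d,k \right)} = 13 + d + k$
$D{\left(2,9 \right)} \left(-141\right) - 131 = \left(13 + 2 + 9\right) \left(-141\right) - 131 = 24 \left(-141\right) - 131 = -3384 - 131 = -3515$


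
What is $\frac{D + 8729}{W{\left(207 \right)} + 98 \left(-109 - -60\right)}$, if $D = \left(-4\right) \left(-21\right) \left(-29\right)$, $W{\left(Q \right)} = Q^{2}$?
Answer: $\frac{6293}{38047} \approx 0.1654$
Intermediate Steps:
$D = -2436$ ($D = 84 \left(-29\right) = -2436$)
$\frac{D + 8729}{W{\left(207 \right)} + 98 \left(-109 - -60\right)} = \frac{-2436 + 8729}{207^{2} + 98 \left(-109 - -60\right)} = \frac{6293}{42849 + 98 \left(-109 + 60\right)} = \frac{6293}{42849 + 98 \left(-49\right)} = \frac{6293}{42849 - 4802} = \frac{6293}{38047}$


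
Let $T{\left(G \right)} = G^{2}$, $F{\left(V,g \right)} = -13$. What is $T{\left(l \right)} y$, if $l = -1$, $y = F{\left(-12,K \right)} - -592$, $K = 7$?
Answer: $579$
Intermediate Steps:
$y = 579$ ($y = -13 - -592 = -13 + 592 = 579$)
$T{\left(l \right)} y = \left(-1\right)^{2} \cdot 579 = 1 \cdot 579 = 579$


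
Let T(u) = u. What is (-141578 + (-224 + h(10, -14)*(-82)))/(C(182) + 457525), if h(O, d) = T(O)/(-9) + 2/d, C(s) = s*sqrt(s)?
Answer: -4084347636200/13187355114591 + 232103248*sqrt(182)/1883907873513 ≈ -0.30805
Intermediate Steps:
C(s) = s**(3/2)
h(O, d) = 2/d - O/9 (h(O, d) = O/(-9) + 2/d = O*(-1/9) + 2/d = -O/9 + 2/d = 2/d - O/9)
(-141578 + (-224 + h(10, -14)*(-82)))/(C(182) + 457525) = (-141578 + (-224 + (2/(-14) - 1/9*10)*(-82)))/(182**(3/2) + 457525) = (-141578 + (-224 + (2*(-1/14) - 10/9)*(-82)))/(182*sqrt(182) + 457525) = (-141578 + (-224 + (-1/7 - 10/9)*(-82)))/(457525 + 182*sqrt(182)) = (-141578 + (-224 - 79/63*(-82)))/(457525 + 182*sqrt(182)) = (-141578 + (-224 + 6478/63))/(457525 + 182*sqrt(182)) = (-141578 - 7634/63)/(457525 + 182*sqrt(182)) = -8927048/(63*(457525 + 182*sqrt(182)))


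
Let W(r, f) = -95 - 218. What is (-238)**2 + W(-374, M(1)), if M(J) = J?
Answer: 56331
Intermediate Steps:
W(r, f) = -313
(-238)**2 + W(-374, M(1)) = (-238)**2 - 313 = 56644 - 313 = 56331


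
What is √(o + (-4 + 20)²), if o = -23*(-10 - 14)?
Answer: 2*√202 ≈ 28.425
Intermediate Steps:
o = 552 (o = -23*(-24) = 552)
√(o + (-4 + 20)²) = √(552 + (-4 + 20)²) = √(552 + 16²) = √(552 + 256) = √808 = 2*√202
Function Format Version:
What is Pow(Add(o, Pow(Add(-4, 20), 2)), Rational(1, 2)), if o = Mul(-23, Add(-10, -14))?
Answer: Mul(2, Pow(202, Rational(1, 2))) ≈ 28.425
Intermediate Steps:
o = 552 (o = Mul(-23, -24) = 552)
Pow(Add(o, Pow(Add(-4, 20), 2)), Rational(1, 2)) = Pow(Add(552, Pow(Add(-4, 20), 2)), Rational(1, 2)) = Pow(Add(552, Pow(16, 2)), Rational(1, 2)) = Pow(Add(552, 256), Rational(1, 2)) = Pow(808, Rational(1, 2)) = Mul(2, Pow(202, Rational(1, 2)))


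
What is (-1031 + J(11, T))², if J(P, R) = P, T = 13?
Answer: 1040400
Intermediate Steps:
(-1031 + J(11, T))² = (-1031 + 11)² = (-1020)² = 1040400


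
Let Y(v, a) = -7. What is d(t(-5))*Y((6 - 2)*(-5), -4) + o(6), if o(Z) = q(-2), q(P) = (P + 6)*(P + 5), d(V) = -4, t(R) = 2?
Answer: 40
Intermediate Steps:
q(P) = (5 + P)*(6 + P) (q(P) = (6 + P)*(5 + P) = (5 + P)*(6 + P))
o(Z) = 12 (o(Z) = 30 + (-2)**2 + 11*(-2) = 30 + 4 - 22 = 12)
d(t(-5))*Y((6 - 2)*(-5), -4) + o(6) = -4*(-7) + 12 = 28 + 12 = 40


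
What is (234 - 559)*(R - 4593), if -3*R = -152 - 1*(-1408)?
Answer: 4886375/3 ≈ 1.6288e+6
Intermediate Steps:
R = -1256/3 (R = -(-152 - 1*(-1408))/3 = -(-152 + 1408)/3 = -⅓*1256 = -1256/3 ≈ -418.67)
(234 - 559)*(R - 4593) = (234 - 559)*(-1256/3 - 4593) = -325*(-15035/3) = 4886375/3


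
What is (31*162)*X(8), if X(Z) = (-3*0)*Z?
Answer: 0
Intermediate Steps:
X(Z) = 0 (X(Z) = 0*Z = 0)
(31*162)*X(8) = (31*162)*0 = 5022*0 = 0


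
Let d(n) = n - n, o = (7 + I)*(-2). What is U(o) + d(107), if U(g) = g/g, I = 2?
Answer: 1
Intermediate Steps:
o = -18 (o = (7 + 2)*(-2) = 9*(-2) = -18)
U(g) = 1
d(n) = 0
U(o) + d(107) = 1 + 0 = 1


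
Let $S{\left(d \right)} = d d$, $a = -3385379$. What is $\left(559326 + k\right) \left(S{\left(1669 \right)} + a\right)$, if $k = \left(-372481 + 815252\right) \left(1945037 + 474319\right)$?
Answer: $-642537778616466036$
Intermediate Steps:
$S{\left(d \right)} = d^{2}$
$k = 1071220675476$ ($k = 442771 \cdot 2419356 = 1071220675476$)
$\left(559326 + k\right) \left(S{\left(1669 \right)} + a\right) = \left(559326 + 1071220675476\right) \left(1669^{2} - 3385379\right) = 1071221234802 \left(2785561 - 3385379\right) = 1071221234802 \left(-599818\right) = -642537778616466036$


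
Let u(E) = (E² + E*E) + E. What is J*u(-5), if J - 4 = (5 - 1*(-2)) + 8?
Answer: 855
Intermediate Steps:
u(E) = E + 2*E² (u(E) = (E² + E²) + E = 2*E² + E = E + 2*E²)
J = 19 (J = 4 + ((5 - 1*(-2)) + 8) = 4 + ((5 + 2) + 8) = 4 + (7 + 8) = 4 + 15 = 19)
J*u(-5) = 19*(-5*(1 + 2*(-5))) = 19*(-5*(1 - 10)) = 19*(-5*(-9)) = 19*45 = 855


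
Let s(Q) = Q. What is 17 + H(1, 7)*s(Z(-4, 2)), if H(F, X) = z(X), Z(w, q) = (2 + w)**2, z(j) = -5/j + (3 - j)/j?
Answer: 83/7 ≈ 11.857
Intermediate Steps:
z(j) = -5/j + (3 - j)/j
H(F, X) = (-2 - X)/X
17 + H(1, 7)*s(Z(-4, 2)) = 17 + ((-2 - 1*7)/7)*(2 - 4)**2 = 17 + ((-2 - 7)/7)*(-2)**2 = 17 + ((1/7)*(-9))*4 = 17 - 9/7*4 = 17 - 36/7 = 83/7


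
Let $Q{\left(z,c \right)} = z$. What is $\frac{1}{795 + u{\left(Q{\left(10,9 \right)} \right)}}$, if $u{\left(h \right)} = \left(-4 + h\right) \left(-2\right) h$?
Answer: $\frac{1}{675} \approx 0.0014815$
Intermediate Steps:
$u{\left(h \right)} = h \left(8 - 2 h\right)$ ($u{\left(h \right)} = \left(8 - 2 h\right) h = h \left(8 - 2 h\right)$)
$\frac{1}{795 + u{\left(Q{\left(10,9 \right)} \right)}} = \frac{1}{795 + 2 \cdot 10 \left(4 - 10\right)} = \frac{1}{795 + 2 \cdot 10 \left(-6\right)} = \frac{1}{795 - 120} = \frac{1}{675}$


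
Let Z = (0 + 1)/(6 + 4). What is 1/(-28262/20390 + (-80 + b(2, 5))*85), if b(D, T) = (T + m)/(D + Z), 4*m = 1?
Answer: -20390/134347387 ≈ -0.00015177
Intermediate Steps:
m = 1/4 (m = (1/4)*1 = 1/4 ≈ 0.25000)
Z = 1/10 ≈ 0.10000
b(D, T) = (1/4 + T)/(1/10 + D) (b(D, T) = (T + 1/4)/(D + 1/10) = (1/4 + T)/(1/10 + D))
1/(-28262/20390 + (-80 + b(2, 5))*85) = 1/(-28262/20390 + (-80 + 5*(1 + 4*5)/(2*(1 + 10*2)))*85) = 1/(-28262*1/20390 + (-80 + 5*(1 + 20)/(2*(1 + 20)))*85) = 1/(-14131/10195 + (-80 + (5/2)*21/21)*85) = 1/(-14131/10195 + (-80 + (5/2)*(1/21)*21)*85) = 1/(-14131/10195 + (-80 + 5/2)*85) = 1/(-14131/10195 - 155/2*85) = 1/(-14131/10195 - 13175/2) = 1/(-134347387/20390) = -20390/134347387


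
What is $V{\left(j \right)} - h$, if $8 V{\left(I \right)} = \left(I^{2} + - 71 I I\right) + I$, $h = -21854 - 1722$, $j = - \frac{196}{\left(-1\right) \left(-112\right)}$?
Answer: $\frac{1507135}{64} \approx 23549.0$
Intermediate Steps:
$j = - \frac{7}{4}$ ($j = - \frac{196}{112} = \left(-196\right) \frac{1}{112} = - \frac{7}{4} \approx -1.75$)
$h = -23576$ ($h = -21854 - 1722 = -23576$)
$V{\left(I \right)} = - \frac{35 I^{2}}{4} + \frac{I}{8}$ ($V{\left(I \right)} = \frac{\left(I^{2} + - 71 I I\right) + I}{8} = \frac{\left(I^{2} - 71 I^{2}\right) + I}{8} = \frac{- 70 I^{2} + I}{8} = \frac{I - 70 I^{2}}{8} = - \frac{35 I^{2}}{4} + \frac{I}{8}$)
$V{\left(j \right)} - h = \frac{1}{8} \left(- \frac{7}{4}\right) \left(1 - - \frac{245}{2}\right) - -23576 = \frac{1}{8} \left(- \frac{7}{4}\right) \left(1 + \frac{245}{2}\right) + 23576 = \frac{1}{8} \left(- \frac{7}{4}\right) \frac{247}{2} + 23576 = - \frac{1729}{64} + 23576 = \frac{1507135}{64}$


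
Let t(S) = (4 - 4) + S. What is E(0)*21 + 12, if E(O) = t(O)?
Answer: 12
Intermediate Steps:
t(S) = S (t(S) = 0 + S = S)
E(O) = O
E(0)*21 + 12 = 0*21 + 12 = 0 + 12 = 12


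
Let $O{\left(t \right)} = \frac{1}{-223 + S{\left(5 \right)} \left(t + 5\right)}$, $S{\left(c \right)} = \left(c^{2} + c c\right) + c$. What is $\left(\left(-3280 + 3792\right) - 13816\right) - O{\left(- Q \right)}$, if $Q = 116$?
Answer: $- \frac{84187711}{6328} \approx -13304.0$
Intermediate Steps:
$S{\left(c \right)} = c + 2 c^{2}$ ($S{\left(c \right)} = \left(c^{2} + c^{2}\right) + c = 2 c^{2} + c = c + 2 c^{2}$)
$O{\left(t \right)} = \frac{1}{52 + 55 t}$ ($O{\left(t \right)} = \frac{1}{-223 + 5 \left(1 + 2 \cdot 5\right) \left(t + 5\right)} = \frac{1}{-223 + 5 \left(1 + 10\right) \left(5 + t\right)} = \frac{1}{-223 + 5 \cdot 11 \left(5 + t\right)} = \frac{1}{-223 + 55 \left(5 + t\right)} = \frac{1}{-223 + \left(275 + 55 t\right)} = \frac{1}{52 + 55 t}$)
$\left(\left(-3280 + 3792\right) - 13816\right) - O{\left(- Q \right)} = \left(\left(-3280 + 3792\right) - 13816\right) - \frac{1}{52 + 55 \left(\left(-1\right) 116\right)} = \left(512 - 13816\right) - \frac{1}{52 + 55 \left(-116\right)} = -13304 - \frac{1}{52 - 6380} = -13304 - \frac{1}{-6328} = -13304 - - \frac{1}{6328} = -13304 + \frac{1}{6328} = - \frac{84187711}{6328}$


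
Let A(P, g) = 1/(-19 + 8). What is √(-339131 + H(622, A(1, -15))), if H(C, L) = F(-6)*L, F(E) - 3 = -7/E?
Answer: I*√1477256286/66 ≈ 582.35*I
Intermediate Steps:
A(P, g) = -1/11 (A(P, g) = 1/(-11) = -1/11)
F(E) = 3 - 7/E
H(C, L) = 25*L/6 (H(C, L) = (3 - 7/(-6))*L = (3 - 7*(-⅙))*L = (3 + 7/6)*L = 25*L/6)
√(-339131 + H(622, A(1, -15))) = √(-339131 + (25/6)*(-1/11)) = √(-339131 - 25/66) = √(-22382671/66) = I*√1477256286/66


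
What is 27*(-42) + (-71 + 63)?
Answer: -1142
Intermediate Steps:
27*(-42) + (-71 + 63) = -1134 - 8 = -1142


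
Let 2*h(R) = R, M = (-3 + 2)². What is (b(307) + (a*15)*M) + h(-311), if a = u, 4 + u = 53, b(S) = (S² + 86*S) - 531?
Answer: 241399/2 ≈ 1.2070e+5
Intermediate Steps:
b(S) = -531 + S² + 86*S
M = 1 (M = (-1)² = 1)
h(R) = R/2
u = 49 (u = -4 + 53 = 49)
a = 49
(b(307) + (a*15)*M) + h(-311) = ((-531 + 307² + 86*307) + (49*15)*1) + (½)*(-311) = ((-531 + 94249 + 26402) + 735*1) - 311/2 = (120120 + 735) - 311/2 = 120855 - 311/2 = 241399/2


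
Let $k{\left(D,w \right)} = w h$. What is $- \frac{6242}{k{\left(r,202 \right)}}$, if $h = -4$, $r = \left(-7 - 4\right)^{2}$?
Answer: $\frac{3121}{404} \approx 7.7253$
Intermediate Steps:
$r = 121$ ($r = \left(-11\right)^{2} = 121$)
$k{\left(D,w \right)} = - 4 w$ ($k{\left(D,w \right)} = w \left(-4\right) = - 4 w$)
$- \frac{6242}{k{\left(r,202 \right)}} = - \frac{6242}{\left(-4\right) 202} = - \frac{6242}{-808} = \left(-6242\right) \left(- \frac{1}{808}\right) = \frac{3121}{404}$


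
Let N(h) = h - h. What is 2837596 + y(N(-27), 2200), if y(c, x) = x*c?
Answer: 2837596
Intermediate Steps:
N(h) = 0
y(c, x) = c*x
2837596 + y(N(-27), 2200) = 2837596 + 0*2200 = 2837596 + 0 = 2837596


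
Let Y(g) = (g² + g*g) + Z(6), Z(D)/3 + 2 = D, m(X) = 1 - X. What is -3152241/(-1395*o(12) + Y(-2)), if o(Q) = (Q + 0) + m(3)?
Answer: 3152241/13930 ≈ 226.29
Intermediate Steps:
Z(D) = -6 + 3*D
o(Q) = -2 + Q (o(Q) = (Q + 0) + (1 - 1*3) = Q + (1 - 3) = Q - 2 = -2 + Q)
Y(g) = 12 + 2*g² (Y(g) = (g² + g*g) + (-6 + 3*6) = (g² + g²) + (-6 + 18) = 2*g² + 12 = 12 + 2*g²)
-3152241/(-1395*o(12) + Y(-2)) = -3152241/(-1395*(-2 + 12) + (12 + 2*(-2)²)) = -3152241/(-1395*10 + (12 + 2*4)) = -3152241/(-13950 + (12 + 8)) = -3152241/(-13950 + 20) = -3152241/(-13930) = -3152241*(-1/13930) = 3152241/13930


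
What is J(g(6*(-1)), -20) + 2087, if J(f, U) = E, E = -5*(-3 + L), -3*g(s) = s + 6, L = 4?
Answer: 2082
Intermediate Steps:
g(s) = -2 - s/3 (g(s) = -(s + 6)/3 = -(6 + s)/3 = -2 - s/3)
E = -5 (E = -5*(-3 + 4) = -5*1 = -5)
J(f, U) = -5
J(g(6*(-1)), -20) + 2087 = -5 + 2087 = 2082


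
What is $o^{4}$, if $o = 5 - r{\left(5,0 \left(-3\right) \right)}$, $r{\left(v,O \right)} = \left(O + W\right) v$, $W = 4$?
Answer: $50625$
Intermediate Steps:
$r{\left(v,O \right)} = v \left(4 + O\right)$ ($r{\left(v,O \right)} = \left(O + 4\right) v = \left(4 + O\right) v = v \left(4 + O\right)$)
$o = -15$ ($o = 5 - 5 \left(4 + 0 \left(-3\right)\right) = 5 - 5 \left(4 + 0\right) = 5 - 5 \cdot 4 = 5 - 20 = -15$)
$o^{4} = \left(-15\right)^{4} = 50625$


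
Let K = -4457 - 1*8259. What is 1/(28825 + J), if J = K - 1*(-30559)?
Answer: 1/46668 ≈ 2.1428e-5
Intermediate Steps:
K = -12716 (K = -4457 - 8259 = -12716)
J = 17843 (J = -12716 - 1*(-30559) = -12716 + 30559 = 17843)
1/(28825 + J) = 1/(28825 + 17843) = 1/46668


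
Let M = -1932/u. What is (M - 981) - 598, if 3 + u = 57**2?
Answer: -854561/541 ≈ -1579.6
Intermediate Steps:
u = 3246 (u = -3 + 57**2 = -3 + 3249 = 3246)
M = -322/541 (M = -1932/3246 = -1932*1/3246 = -322/541 ≈ -0.59519)
(M - 981) - 598 = (-322/541 - 981) - 598 = -531043/541 - 598 = -854561/541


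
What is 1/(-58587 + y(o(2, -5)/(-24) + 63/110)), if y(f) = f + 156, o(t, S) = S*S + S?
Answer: -165/9641158 ≈ -1.7114e-5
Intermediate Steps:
o(t, S) = S + S² (o(t, S) = S² + S = S + S²)
y(f) = 156 + f
1/(-58587 + y(o(2, -5)/(-24) + 63/110)) = 1/(-58587 + (156 + (-5*(1 - 5)/(-24) + 63/110))) = 1/(-58587 + (156 + (-5*(-4)*(-1/24) + 63*(1/110)))) = 1/(-58587 + (156 + (20*(-1/24) + 63/110))) = 1/(-58587 + (156 + (-⅚ + 63/110))) = 1/(-58587 + (156 - 43/165)) = 1/(-58587 + 25697/165) = 1/(-9641158/165) = -165/9641158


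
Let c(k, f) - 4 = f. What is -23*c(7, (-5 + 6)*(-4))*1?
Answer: 0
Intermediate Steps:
c(k, f) = 4 + f
-23*c(7, (-5 + 6)*(-4))*1 = -23*(4 + (-5 + 6)*(-4))*1 = -23*(4 + 1*(-4))*1 = -23*(4 - 4)*1 = -23*0*1 = 0*1 = 0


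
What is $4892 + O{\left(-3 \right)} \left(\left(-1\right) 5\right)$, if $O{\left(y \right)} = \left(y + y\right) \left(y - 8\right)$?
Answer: $4562$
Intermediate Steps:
$O{\left(y \right)} = 2 y \left(-8 + y\right)$
$4892 + O{\left(-3 \right)} \left(\left(-1\right) 5\right) = 4892 + 2 \left(-3\right) \left(-8 - 3\right) \left(\left(-1\right) 5\right) = 4892 + 2 \left(-3\right) \left(-11\right) \left(-5\right) = 4892 + 66 \left(-5\right) = 4892 - 330 = 4562$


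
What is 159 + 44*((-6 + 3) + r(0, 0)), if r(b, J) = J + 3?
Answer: 159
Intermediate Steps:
r(b, J) = 3 + J
159 + 44*((-6 + 3) + r(0, 0)) = 159 + 44*((-6 + 3) + (3 + 0)) = 159 + 44*(-3 + 3) = 159 + 44*0 = 159 + 0 = 159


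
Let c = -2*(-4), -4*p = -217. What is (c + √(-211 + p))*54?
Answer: 432 + 27*I*√627 ≈ 432.0 + 676.08*I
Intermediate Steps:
p = 217/4 (p = -¼*(-217) = 217/4 ≈ 54.250)
c = 8
(c + √(-211 + p))*54 = (8 + √(-211 + 217/4))*54 = (8 + √(-627/4))*54 = (8 + I*√627/2)*54 = 432 + 27*I*√627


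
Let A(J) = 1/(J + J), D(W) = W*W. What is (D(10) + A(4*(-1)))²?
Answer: 638401/64 ≈ 9975.0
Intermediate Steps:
D(W) = W²
A(J) = 1/(2*J)
(D(10) + A(4*(-1)))² = (10² + 1/(2*((4*(-1)))))² = (100 + (½)/(-4))² = (100 + (½)*(-¼))² = (100 - ⅛)² = (799/8)² = 638401/64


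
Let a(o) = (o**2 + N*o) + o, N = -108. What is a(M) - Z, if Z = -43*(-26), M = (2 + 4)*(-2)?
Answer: 310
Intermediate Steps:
M = -12 (M = 6*(-2) = -12)
Z = 1118
a(o) = o**2 - 107*o (a(o) = (o**2 - 108*o) + o = o**2 - 107*o)
a(M) - Z = -12*(-107 - 12) - 1*1118 = -12*(-119) - 1118 = 1428 - 1118 = 310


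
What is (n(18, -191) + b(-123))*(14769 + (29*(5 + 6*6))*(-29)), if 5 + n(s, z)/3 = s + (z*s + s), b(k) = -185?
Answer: 205123072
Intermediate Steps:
n(s, z) = -15 + 6*s + 3*s*z (n(s, z) = -15 + 3*(s + (z*s + s)) = -15 + 3*(s + (s*z + s)) = -15 + 3*(s + (s + s*z)) = -15 + 3*(2*s + s*z) = -15 + (6*s + 3*s*z) = -15 + 6*s + 3*s*z)
(n(18, -191) + b(-123))*(14769 + (29*(5 + 6*6))*(-29)) = ((-15 + 6*18 + 3*18*(-191)) - 185)*(14769 + (29*(5 + 6*6))*(-29)) = ((-15 + 108 - 10314) - 185)*(14769 + (29*(5 + 36))*(-29)) = (-10221 - 185)*(14769 + (29*41)*(-29)) = -10406*(14769 + 1189*(-29)) = -10406*(14769 - 34481) = -10406*(-19712) = 205123072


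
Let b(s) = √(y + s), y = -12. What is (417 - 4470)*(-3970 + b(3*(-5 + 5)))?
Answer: 16090410 - 8106*I*√3 ≈ 1.609e+7 - 14040.0*I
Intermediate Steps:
b(s) = √(-12 + s)
(417 - 4470)*(-3970 + b(3*(-5 + 5))) = (417 - 4470)*(-3970 + √(-12 + 3*(-5 + 5))) = -4053*(-3970 + √(-12 + 3*0)) = -4053*(-3970 + √(-12 + 0)) = -4053*(-3970 + √(-12)) = -4053*(-3970 + 2*I*√3) = 16090410 - 8106*I*√3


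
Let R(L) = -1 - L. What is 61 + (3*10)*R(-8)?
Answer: 271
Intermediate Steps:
61 + (3*10)*R(-8) = 61 + (3*10)*(-1 - 1*(-8)) = 61 + 30*(-1 + 8) = 61 + 30*7 = 61 + 210 = 271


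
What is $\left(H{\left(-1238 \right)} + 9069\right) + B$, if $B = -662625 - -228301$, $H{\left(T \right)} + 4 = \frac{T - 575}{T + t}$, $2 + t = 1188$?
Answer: $- \frac{22111655}{52} \approx -4.2522 \cdot 10^{5}$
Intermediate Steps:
$t = 1186$ ($t = -2 + 1188 = 1186$)
$H{\left(T \right)} = -4 + \frac{-575 + T}{1186 + T}$ ($H{\left(T \right)} = -4 + \frac{T - 575}{T + 1186} = -4 + \frac{-575 + T}{1186 + T}$)
$B = -434324$ ($B = -662625 + 228301 = -434324$)
$\left(H{\left(-1238 \right)} + 9069\right) + B = \left(\frac{3 \left(-1773 - -1238\right)}{1186 - 1238} + 9069\right) - 434324 = \left(\frac{3 \left(-1773 + 1238\right)}{-52} + 9069\right) - 434324 = \left(3 \left(- \frac{1}{52}\right) \left(-535\right) + 9069\right) - 434324 = \left(\frac{1605}{52} + 9069\right) - 434324 = \frac{473193}{52} - 434324 = - \frac{22111655}{52}$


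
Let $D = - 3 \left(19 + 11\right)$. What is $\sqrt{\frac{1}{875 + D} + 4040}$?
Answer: $\frac{\sqrt{2489549785}}{785} \approx 63.561$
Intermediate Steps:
$D = -90$ ($D = \left(-3\right) 30 = -90$)
$\sqrt{\frac{1}{875 + D} + 4040} = \sqrt{\frac{1}{875 - 90} + 4040} = \sqrt{\frac{1}{785} + 4040} = \sqrt{\frac{3171401}{785}} = \frac{\sqrt{2489549785}}{785}$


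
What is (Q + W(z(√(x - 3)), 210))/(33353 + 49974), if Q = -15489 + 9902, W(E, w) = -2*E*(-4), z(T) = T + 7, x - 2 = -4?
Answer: -5531/83327 + 8*I*√5/83327 ≈ -0.066377 + 0.00021468*I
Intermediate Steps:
x = -2 (x = 2 - 4 = -2)
z(T) = 7 + T
W(E, w) = 8*E
Q = -5587
(Q + W(z(√(x - 3)), 210))/(33353 + 49974) = (-5587 + 8*(7 + √(-2 - 3)))/(33353 + 49974) = (-5587 + 8*(7 + √(-5)))/83327 = (-5587 + 8*(7 + I*√5))*(1/83327) = (-5587 + (56 + 8*I*√5))*(1/83327) = (-5531 + 8*I*√5)*(1/83327) = -5531/83327 + 8*I*√5/83327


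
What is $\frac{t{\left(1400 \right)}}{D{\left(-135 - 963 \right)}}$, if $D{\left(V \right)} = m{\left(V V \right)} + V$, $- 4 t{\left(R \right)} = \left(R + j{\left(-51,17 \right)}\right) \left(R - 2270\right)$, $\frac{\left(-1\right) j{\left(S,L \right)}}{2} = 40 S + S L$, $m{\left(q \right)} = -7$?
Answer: $- \frac{313809}{221} \approx -1419.9$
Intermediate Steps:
$j{\left(S,L \right)} = - 80 S - 2 L S$ ($j{\left(S,L \right)} = - 2 \left(40 S + S L\right) = - 2 \left(40 S + L S\right) = - 80 S - 2 L S$)
$t{\left(R \right)} = - \frac{\left(-2270 + R\right) \left(5814 + R\right)}{4}$ ($t{\left(R \right)} = - \frac{\left(R - - 102 \left(40 + 17\right)\right) \left(R - 2270\right)}{4} = - \frac{\left(R - \left(-102\right) 57\right) \left(-2270 + R\right)}{4} = - \frac{\left(R + 5814\right) \left(-2270 + R\right)}{4} = - \frac{\left(5814 + R\right) \left(-2270 + R\right)}{4} = - \frac{\left(-2270 + R\right) \left(5814 + R\right)}{4}$)
$D{\left(V \right)} = -7 + V$
$\frac{t{\left(1400 \right)}}{D{\left(-135 - 963 \right)}} = \frac{3299445 - 1240400 - \frac{1400^{2}}{4}}{-7 - 1098} = \frac{3299445 - 1240400 - 490000}{-7 - 1098} = \frac{3299445 - 1240400 - 490000}{-1105} = 1569045 \left(- \frac{1}{1105}\right) = - \frac{313809}{221}$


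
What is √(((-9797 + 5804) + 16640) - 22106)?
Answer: 3*I*√1051 ≈ 97.257*I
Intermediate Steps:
√(((-9797 + 5804) + 16640) - 22106) = √((-3993 + 16640) - 22106) = √(12647 - 22106) = √(-9459) = 3*I*√1051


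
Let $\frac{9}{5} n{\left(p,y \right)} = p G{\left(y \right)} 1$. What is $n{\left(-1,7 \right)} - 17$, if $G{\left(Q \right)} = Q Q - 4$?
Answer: $-42$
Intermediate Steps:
$G{\left(Q \right)} = -4 + Q^{2}$ ($G{\left(Q \right)} = Q^{2} - 4 = -4 + Q^{2}$)
$n{\left(p,y \right)} = \frac{5 p \left(-4 + y^{2}\right)}{9}$ ($n{\left(p,y \right)} = \frac{5 p \left(-4 + y^{2}\right) 1}{9} = \frac{5 p \left(-4 + y^{2}\right)}{9}$)
$n{\left(-1,7 \right)} - 17 = \frac{5}{9} \left(-1\right) \left(-4 + 7^{2}\right) - 17 = \frac{5}{9} \left(-1\right) \left(-4 + 49\right) - 17 = \frac{5}{9} \left(-1\right) 45 - 17 = -25 - 17 = -42$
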